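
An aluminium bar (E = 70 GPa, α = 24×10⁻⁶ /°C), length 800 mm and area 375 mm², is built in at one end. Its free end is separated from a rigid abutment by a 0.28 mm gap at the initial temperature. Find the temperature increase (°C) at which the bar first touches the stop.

Contact occurs when the free expansion equals the gap: αΔT L = 0.28 mm.
So ΔT = g/(αL) = 0.28/(24×10⁻⁶ × 800) = 14.58 °C.

ΔT ≈ 14.6 °C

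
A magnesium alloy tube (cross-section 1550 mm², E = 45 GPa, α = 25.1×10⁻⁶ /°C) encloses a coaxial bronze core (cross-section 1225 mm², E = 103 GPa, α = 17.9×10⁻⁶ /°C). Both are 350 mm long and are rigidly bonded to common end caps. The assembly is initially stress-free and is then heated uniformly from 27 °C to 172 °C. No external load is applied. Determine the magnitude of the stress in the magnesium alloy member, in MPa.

Equilibrium of a rigid end plate with no external load gives equal and opposite internal forces ±P in the two members. Since α_{magnesium alloy} > α_{bronze}, heating drives the magnesium alloy into compression and the bronze into tension.
Equating the net (thermal + elastic) strains gives |α₁ − α₂|·ΔT = P·[1/(A₁E₁) + 1/(A₂E₂)].
|α₁ − α₂|·ΔT = 7.2×10⁻⁶ × 145 = 0.001044.
1/(A₁E₁) + 1/(A₂E₂) = 1/(1550×45×10³) + 1/(1225×103×10³) = 2.226×10⁻⁸ N⁻¹.
P = 0.001044 / 2.226×10⁻⁸ = 46900 N = 46.9 kN.
σ_{magnesium alloy} = P/A₁ = 46900/1550 = 30.25 MPa, compressive.

σ ≈ 30.3 MPa (compressive)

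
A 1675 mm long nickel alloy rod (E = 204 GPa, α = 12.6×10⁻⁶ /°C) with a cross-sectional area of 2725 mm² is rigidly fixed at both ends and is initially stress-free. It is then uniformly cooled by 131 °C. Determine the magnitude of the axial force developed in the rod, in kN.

The ends cannot move, so σ = EαΔT = 204×10³ × 12.6×10⁻⁶ × 131 = 336.7 MPa.
P = AEαΔT = 2725 × 204×10³ × 12.6×10⁻⁶ × 131 = 917.6 kN (tensile).

P ≈ 918 kN (tensile)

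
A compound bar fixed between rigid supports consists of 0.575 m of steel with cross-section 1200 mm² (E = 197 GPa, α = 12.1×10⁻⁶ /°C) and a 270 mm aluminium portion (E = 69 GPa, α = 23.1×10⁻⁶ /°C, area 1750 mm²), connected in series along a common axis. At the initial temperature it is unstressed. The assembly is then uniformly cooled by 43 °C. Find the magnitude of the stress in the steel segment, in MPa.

Free thermal contraction of the whole bar: Σ αᵢΔT Lᵢ = 12.1×10⁻⁶×43×575 + 23.1×10⁻⁶×43×270 = 0.5674 mm.
Since the ends are fixed, an axial force P builds up, equal in every segment, with P · Σ Lᵢ/(AᵢEᵢ) = δ_free.
Σ Lᵢ/(AᵢEᵢ) = 575/(1200×197×10³) + 270/(1750×69×10³) = 4.668×10⁻⁶ mm/N.
So P = 0.5674 / 4.668×10⁻⁶ = 121.5 kN, tensile.
σ_{steel} = P / A = 121500 / 1200 = 101.3 MPa.

σ ≈ 101 MPa (tensile)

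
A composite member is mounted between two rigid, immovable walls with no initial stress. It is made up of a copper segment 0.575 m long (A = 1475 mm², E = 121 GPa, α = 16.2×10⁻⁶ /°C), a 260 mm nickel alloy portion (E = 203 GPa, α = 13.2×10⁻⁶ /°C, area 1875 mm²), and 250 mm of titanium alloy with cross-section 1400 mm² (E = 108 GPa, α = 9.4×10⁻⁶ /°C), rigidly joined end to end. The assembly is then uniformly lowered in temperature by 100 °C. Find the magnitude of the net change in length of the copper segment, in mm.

Free thermal contraction of the whole bar: Σ αᵢΔT Lᵢ = 16.2×10⁻⁶×100×575 + 13.2×10⁻⁶×100×260 + 9.4×10⁻⁶×100×250 = 1.51 mm.
The rigid supports impose zero overall length change; the single axial force P common to all segments must satisfy P Σ Lᵢ/(AᵢEᵢ) = δ_free.
The series flexibility is Σ Lᵢ/(AᵢEᵢ) = 575/(1475×121×10³) + 260/(1875×203×10³) + 250/(1400×108×10³) = 5.558×10⁻⁶ mm/N.
P = 1.51 / 5.558×10⁻⁶ = 271600 N = 271.6 kN, tensile.
For the copper segment, free thermal change = 16.2×10⁻⁶×100×575 = 0.9315 mm and elastic change from P = 271600×575/(1475×121×10³) = 0.8751 mm; these oppose, so the net change is 0.0564 mm (segment shortens).

|ΔL| ≈ 0.0564 mm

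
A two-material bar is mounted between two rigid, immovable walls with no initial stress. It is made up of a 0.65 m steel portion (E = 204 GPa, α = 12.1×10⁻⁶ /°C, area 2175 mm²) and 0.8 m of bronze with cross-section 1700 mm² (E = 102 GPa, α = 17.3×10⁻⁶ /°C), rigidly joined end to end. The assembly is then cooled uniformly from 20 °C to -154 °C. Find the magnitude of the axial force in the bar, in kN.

Free thermal contraction of the whole bar: Σ αᵢΔT Lᵢ = 12.1×10⁻⁶×174×650 + 17.3×10⁻⁶×174×800 = 3.777 mm.
Since the ends are fixed, an axial force P builds up, equal in every segment, with P · Σ Lᵢ/(AᵢEᵢ) = δ_free.
Σ Lᵢ/(AᵢEᵢ) = 650/(2175×204×10³) + 800/(1700×102×10³) = 6.079×10⁻⁶ mm/N.
So P = 3.777 / 6.079×10⁻⁶ = 621.3 kN, tensile.

P ≈ 621 kN (tensile)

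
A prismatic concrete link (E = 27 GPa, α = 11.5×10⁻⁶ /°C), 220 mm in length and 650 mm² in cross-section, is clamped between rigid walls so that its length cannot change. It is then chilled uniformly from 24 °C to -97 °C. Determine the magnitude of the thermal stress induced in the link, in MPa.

σ ≈ 37.6 MPa (tensile)

The supports are rigid, so the total axial strain is zero. The restrained thermal strain is ε = αΔT = 11.5×10⁻⁶ × 121 = 1391.5×10⁻⁶.
σ = EαΔT = 27×10³ × 11.5×10⁻⁶ × 121 = 37.57 MPa (tensile; the link is trying to contract).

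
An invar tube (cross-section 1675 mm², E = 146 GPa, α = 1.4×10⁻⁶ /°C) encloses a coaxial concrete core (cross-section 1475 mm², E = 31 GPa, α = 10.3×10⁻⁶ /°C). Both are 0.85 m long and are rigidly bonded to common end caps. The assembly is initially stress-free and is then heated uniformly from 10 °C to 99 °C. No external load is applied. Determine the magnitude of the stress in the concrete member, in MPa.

σ ≈ 20.7 MPa (compressive)

Both members must finish at the same length. With the larger α, the concrete tends to over-expand; the plates restrain it, putting the concrete in compression and the invar in tension. With no external load the two internal forces are equal and opposite, magnitude P.
Setting the final lengths equal and cancelling L: (α₁ − α₂)ΔT = P/(A₁E₁) + P/(A₂E₂).
|α₁ − α₂|·ΔT = 8.9×10⁻⁶ × 89 = 0.0007921.
1/(A₁E₁) + 1/(A₂E₂) = 1/(1675×146×10³) + 1/(1475×31×10³) = 2.596×10⁻⁸ N⁻¹.
So P = 0.0007921 / 2.596×10⁻⁸ = 30.51 kN.
σ_{concrete} = P/A₂ = 30510/1475 = 20.69 MPa, compressive.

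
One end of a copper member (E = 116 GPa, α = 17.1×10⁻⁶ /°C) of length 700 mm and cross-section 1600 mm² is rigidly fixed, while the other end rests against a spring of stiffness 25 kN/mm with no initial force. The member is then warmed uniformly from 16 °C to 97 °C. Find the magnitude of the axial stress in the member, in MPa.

σ ≈ 13.8 MPa (compressive)

Free thermal expansion: δ_free = αΔT L = 17.1×10⁻⁶ × 81 × 700 = 0.9696 mm.
Let P be the compressive force at the spring. The member shortens elastically by PL/(AE) and the spring compresses by P/k; together these equal δ_free.
So P = δ_free / [L/(AE) + 1/k] = 0.9696 / [ 700/(1600×116×10³) + 1/(25×10³) ].
P = 0.9696 / 4.377×10⁻⁵ = 22150 N.
σ = P/A = 22150/1600 = 13.84 MPa.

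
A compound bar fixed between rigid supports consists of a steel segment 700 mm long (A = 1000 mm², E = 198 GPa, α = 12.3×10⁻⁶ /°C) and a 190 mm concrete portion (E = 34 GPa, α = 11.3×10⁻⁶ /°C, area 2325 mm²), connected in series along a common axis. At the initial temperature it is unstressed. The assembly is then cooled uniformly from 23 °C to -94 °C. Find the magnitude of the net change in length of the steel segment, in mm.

If the supports were absent, the total length change would be Σ αᵢΔT Lᵢ = 12.3×10⁻⁶×117×700 + 11.3×10⁻⁶×117×190 = 1.259 mm.
Since the ends are fixed, an axial force P builds up, equal in every segment, with P · Σ Lᵢ/(AᵢEᵢ) = δ_free.
Σ Lᵢ/(AᵢEᵢ) = 700/(1000×198×10³) + 190/(2325×34×10³) = 5.939×10⁻⁶ mm/N.
Hence P = δ_free / Σ(L/AE) = 1.259/5.939×10⁻⁶ = 211.9 kN (tensile).
For the steel segment, free thermal change = 12.3×10⁻⁶×117×700 = 1.007 mm and elastic change from P = 211900×700/(1000×198×10³) = 0.7492 mm; these oppose, so the net change is 0.258 mm (segment shortens).

|ΔL| ≈ 0.258 mm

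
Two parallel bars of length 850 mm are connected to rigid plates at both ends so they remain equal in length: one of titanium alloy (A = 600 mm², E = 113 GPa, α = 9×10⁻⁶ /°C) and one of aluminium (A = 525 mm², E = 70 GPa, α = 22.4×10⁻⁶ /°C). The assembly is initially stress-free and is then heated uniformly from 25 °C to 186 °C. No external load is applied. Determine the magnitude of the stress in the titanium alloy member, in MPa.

The aluminium has the larger α, so on heating it would change length more than the titanium alloy if both were free. The rigid plates force a common final length, so the aluminium is put into compression and the titanium alloy into tension, with equal and opposite forces P (no external load).
Compatibility of the two members (thermal + elastic change equal): (α₁ − α₂)ΔT = P·[1/(A₁E₁) + 1/(A₂E₂)].
|α₁ − α₂|·ΔT = 13.4×10⁻⁶ × 161 = 0.002157.
1/(A₁E₁) + 1/(A₂E₂) = 1/(600×113×10³) + 1/(525×70×10³) = 4.196×10⁻⁸ N⁻¹.
P = 0.002157 / 4.196×10⁻⁸ = 51420 N = 51.42 kN.
σ_{titanium alloy} = P/A₁ = 51420/600 = 85.69 MPa, tensile.

σ ≈ 85.7 MPa (tensile)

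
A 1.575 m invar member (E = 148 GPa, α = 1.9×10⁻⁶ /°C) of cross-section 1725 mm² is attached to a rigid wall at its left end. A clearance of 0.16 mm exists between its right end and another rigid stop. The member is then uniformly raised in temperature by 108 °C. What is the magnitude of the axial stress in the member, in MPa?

Unrestrained expansion: δ_free = αΔT L = 1.9×10⁻⁶ × 108 × 1575 = 0.3232 mm.
This exceeds the 0.16 mm gap, so the wall pushes back. The portion of expansion that must be recovered elastically is δ_free − gap = 0.3232 − 0.16 = 0.1632 mm.
That suppressed elongation corresponds to σ = E·Δ/L = 148×10³ × 0.1632/1575 = 15.33 MPa.

σ ≈ 15.3 MPa (compressive)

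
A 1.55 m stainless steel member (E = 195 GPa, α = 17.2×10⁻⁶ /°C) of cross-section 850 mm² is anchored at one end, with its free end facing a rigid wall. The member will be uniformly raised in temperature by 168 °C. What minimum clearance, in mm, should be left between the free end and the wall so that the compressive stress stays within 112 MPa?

g ≈ 3.59 mm

Free expansion if unrestrained: δ_free = αΔT L = 17.2×10⁻⁶ × 168 × 1550 = 4.479 mm.
At the allowable stress the elastic shortening the wall may impose is σL/E = 112 × 1550 / (195×10³) = 0.8903 mm.
So the gap has to take up the difference, g_min = δ_free − σL/E = 4.479 − 0.8903 = 3.589 mm.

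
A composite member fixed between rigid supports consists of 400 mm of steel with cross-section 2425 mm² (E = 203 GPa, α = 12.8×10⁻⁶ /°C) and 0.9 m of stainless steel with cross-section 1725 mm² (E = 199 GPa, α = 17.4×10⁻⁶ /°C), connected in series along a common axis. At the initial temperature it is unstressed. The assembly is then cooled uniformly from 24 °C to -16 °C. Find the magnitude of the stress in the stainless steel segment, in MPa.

Free thermal contraction of the whole bar: Σ αᵢΔT Lᵢ = 12.8×10⁻⁶×40×400 + 17.4×10⁻⁶×40×900 = 0.8312 mm.
The walls prevent any net length change, so an axial force P (same in every segment) develops. Compatibility: P · Σ Lᵢ/(AᵢEᵢ) = δ_free.
Σ Lᵢ/(AᵢEᵢ) = 400/(2425×203×10³) + 900/(1725×199×10³) = 3.434×10⁻⁶ mm/N.
Hence P = δ_free / Σ(L/AE) = 0.8312/3.434×10⁻⁶ = 242 kN (tensile).
σ_{stainless steel} = P / A = 242000 / 1725 = 140.3 MPa.

σ ≈ 140 MPa (tensile)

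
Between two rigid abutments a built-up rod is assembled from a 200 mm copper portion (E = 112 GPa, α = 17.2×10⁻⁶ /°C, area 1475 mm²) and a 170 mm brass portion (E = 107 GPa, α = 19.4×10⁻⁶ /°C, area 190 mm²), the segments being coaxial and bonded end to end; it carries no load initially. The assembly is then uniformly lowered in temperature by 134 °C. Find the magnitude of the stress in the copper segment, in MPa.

σ ≈ 63.9 MPa (tensile)

With the walls removed the bar would change length by δ_free = Σ αᵢΔT Lᵢ = 17.2×10⁻⁶×134×200 + 19.4×10⁻⁶×134×170 = 0.9029 mm.
Since the ends are fixed, an axial force P builds up, equal in every segment, with P · Σ Lᵢ/(AᵢEᵢ) = δ_free.
The series flexibility is Σ Lᵢ/(AᵢEᵢ) = 200/(1475×112×10³) + 170/(190×107×10³) = 9.573×10⁻⁶ mm/N.
P = 0.9029 / 9.573×10⁻⁶ = 94320 N = 94.32 kN, tensile.
σ_{copper} = P / A = 94320 / 1475 = 63.95 MPa.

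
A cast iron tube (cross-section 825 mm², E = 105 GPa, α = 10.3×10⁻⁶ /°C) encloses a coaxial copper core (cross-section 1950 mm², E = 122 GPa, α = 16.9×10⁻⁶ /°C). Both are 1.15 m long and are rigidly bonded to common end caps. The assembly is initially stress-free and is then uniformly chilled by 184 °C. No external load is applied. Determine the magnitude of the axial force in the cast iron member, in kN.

P ≈ 77.1 kN (compressive in the cast iron)

The copper has the larger α, so on cooling it would change length more than the cast iron if both were free. The rigid plates force a common final length, so the copper is put into tension and the cast iron into compression, with equal and opposite forces P (no external load).
Setting the final lengths equal and cancelling L: (α₁ − α₂)ΔT = P/(A₁E₁) + P/(A₂E₂).
|α₁ − α₂|·ΔT = 6.6×10⁻⁶ × 184 = 0.001214.
1/(A₁E₁) + 1/(A₂E₂) = 1/(825×105×10³) + 1/(1950×122×10³) = 1.575×10⁻⁸ N⁻¹.
So P = 0.001214 / 1.575×10⁻⁸ = 77.12 kN.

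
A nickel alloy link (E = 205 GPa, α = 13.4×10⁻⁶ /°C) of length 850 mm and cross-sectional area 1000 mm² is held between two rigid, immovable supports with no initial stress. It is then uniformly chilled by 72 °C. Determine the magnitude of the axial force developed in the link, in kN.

P ≈ 198 kN (tensile)

Full restraint means ε = 0, so the stress is σ = EαΔT = 205×10³ × 13.4×10⁻⁶ × 72 = 197.8 MPa.
Then P = σA = 197.8 × 1000 mm² = 197.8 kN, tensile.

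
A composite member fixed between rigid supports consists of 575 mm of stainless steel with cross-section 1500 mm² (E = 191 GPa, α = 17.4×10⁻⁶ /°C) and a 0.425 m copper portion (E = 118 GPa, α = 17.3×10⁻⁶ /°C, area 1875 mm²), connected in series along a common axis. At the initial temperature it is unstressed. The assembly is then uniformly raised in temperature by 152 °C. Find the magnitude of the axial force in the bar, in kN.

With the walls removed the bar would change length by δ_free = Σ αᵢΔT Lᵢ = 17.4×10⁻⁶×152×575 + 17.3×10⁻⁶×152×425 = 2.638 mm.
The walls prevent any net length change, so an axial force P (same in every segment) develops. Compatibility: P · Σ Lᵢ/(AᵢEᵢ) = δ_free.
The series flexibility is Σ Lᵢ/(AᵢEᵢ) = 575/(1500×191×10³) + 425/(1875×118×10³) = 3.928×10⁻⁶ mm/N.
So P = 2.638 / 3.928×10⁻⁶ = 671.7 kN, compressive.

P ≈ 672 kN (compressive)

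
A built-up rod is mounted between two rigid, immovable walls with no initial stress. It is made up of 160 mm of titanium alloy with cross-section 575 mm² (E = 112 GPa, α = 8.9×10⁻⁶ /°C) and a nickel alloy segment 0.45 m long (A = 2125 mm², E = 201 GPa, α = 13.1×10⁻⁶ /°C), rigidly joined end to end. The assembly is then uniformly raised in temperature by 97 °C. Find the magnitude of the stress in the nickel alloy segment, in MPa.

Free thermal expansion of the whole bar: Σ αᵢΔT Lᵢ = 8.9×10⁻⁶×97×160 + 13.1×10⁻⁶×97×450 = 0.7099 mm.
Since the ends are fixed, an axial force P builds up, equal in every segment, with P · Σ Lᵢ/(AᵢEᵢ) = δ_free.
Σ Lᵢ/(AᵢEᵢ) = 160/(575×112×10³) + 450/(2125×201×10³) = 3.538×10⁻⁶ mm/N.
P = 0.7099 / 3.538×10⁻⁶ = 200700 N = 200.7 kN, compressive.
σ_{nickel alloy} = P / A = 200700 / 2125 = 94.43 MPa.

σ ≈ 94.4 MPa (compressive)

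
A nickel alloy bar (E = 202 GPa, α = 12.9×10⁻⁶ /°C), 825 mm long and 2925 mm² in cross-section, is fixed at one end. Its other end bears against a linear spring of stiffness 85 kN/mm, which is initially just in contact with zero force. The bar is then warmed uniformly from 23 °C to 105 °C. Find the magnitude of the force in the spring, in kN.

P ≈ 66.3 kN

If the spring were absent the bar would lengthen by αΔT L = 12.9×10⁻⁶ × 82 × 825 = 0.8727 mm.
With a force P in the spring, the elastic change of the bar is PL/(AE) and that of the spring is P/k; compatibility requires their sum to equal δ_free.
P [ L/(AE) + 1/k ] = δ_free → P [ 825/(2925×202×10³) + 1/(85×10³) ] = 0.8727.
P = 0.8727 / 1.316×10⁻⁵ = 66310 N.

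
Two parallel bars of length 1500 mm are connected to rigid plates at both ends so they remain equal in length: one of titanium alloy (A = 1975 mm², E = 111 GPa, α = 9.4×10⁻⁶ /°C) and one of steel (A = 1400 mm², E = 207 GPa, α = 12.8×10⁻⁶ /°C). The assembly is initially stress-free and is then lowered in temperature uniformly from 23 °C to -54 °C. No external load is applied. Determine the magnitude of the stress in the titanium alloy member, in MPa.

σ ≈ 16.5 MPa (compressive)

Both members must finish at the same length. With the larger α, the steel tends to over-contract; the plates restrain it, putting the steel in tension and the titanium alloy in compression. With no external load the two internal forces are equal and opposite, magnitude P.
Setting the final lengths equal and cancelling L: (α₁ − α₂)ΔT = P/(A₁E₁) + P/(A₂E₂).
|α₁ − α₂|·ΔT = 3.4×10⁻⁶ × 77 = 0.0002618.
1/(A₁E₁) + 1/(A₂E₂) = 1/(1975×111×10³) + 1/(1400×207×10³) = 8.012×10⁻⁹ N⁻¹.
P = 0.0002618 / 8.012×10⁻⁹ = 32680 N = 32.68 kN.
σ_{titanium alloy} = P/A₁ = 32680/1975 = 16.54 MPa, compressive.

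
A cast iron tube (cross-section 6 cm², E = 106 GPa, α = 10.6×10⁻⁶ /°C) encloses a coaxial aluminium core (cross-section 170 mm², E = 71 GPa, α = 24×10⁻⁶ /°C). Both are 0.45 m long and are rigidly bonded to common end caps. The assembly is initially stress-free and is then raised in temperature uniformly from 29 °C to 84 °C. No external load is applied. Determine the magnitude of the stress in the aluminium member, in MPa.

σ ≈ 44 MPa (compressive)

Both members must finish at the same length. With the larger α, the aluminium tends to over-expand; the plates restrain it, putting the aluminium in compression and the cast iron in tension. With no external load the two internal forces are equal and opposite, magnitude P.
Compatibility of the two members (thermal + elastic change equal): (α₁ − α₂)ΔT = P·[1/(A₁E₁) + 1/(A₂E₂)].
|α₁ − α₂|·ΔT = 13.4×10⁻⁶ × 55 = 0.000737.
1/(A₁E₁) + 1/(A₂E₂) = 1/(600×106×10³) + 1/(170×71×10³) = 9.857×10⁻⁸ N⁻¹.
P = 0.000737 / 9.857×10⁻⁸ = 7477 N = 7.477 kN.
σ_{aluminium} = P/A₂ = 7477/170 = 43.98 MPa, compressive.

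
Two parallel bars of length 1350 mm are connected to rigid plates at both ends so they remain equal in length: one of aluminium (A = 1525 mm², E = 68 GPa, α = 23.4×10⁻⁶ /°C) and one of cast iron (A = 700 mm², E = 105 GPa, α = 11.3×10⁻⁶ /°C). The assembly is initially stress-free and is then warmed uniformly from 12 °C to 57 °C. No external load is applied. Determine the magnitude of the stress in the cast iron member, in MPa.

σ ≈ 33.5 MPa (tensile)

The aluminium has the larger α, so on heating it would change length more than the cast iron if both were free. The rigid plates force a common final length, so the aluminium is put into compression and the cast iron into tension, with equal and opposite forces P (no external load).
Equating the net (thermal + elastic) strains gives |α₁ − α₂|·ΔT = P·[1/(A₁E₁) + 1/(A₂E₂)].
|α₁ − α₂|·ΔT = 12.1×10⁻⁶ × 45 = 0.0005445.
1/(A₁E₁) + 1/(A₂E₂) = 1/(1525×68×10³) + 1/(700×105×10³) = 2.325×10⁻⁸ N⁻¹.
P = 0.0005445 / 2.325×10⁻⁸ = 23420 N = 23.42 kN.
σ_{cast iron} = P/A₂ = 23420/700 = 33.46 MPa, tensile.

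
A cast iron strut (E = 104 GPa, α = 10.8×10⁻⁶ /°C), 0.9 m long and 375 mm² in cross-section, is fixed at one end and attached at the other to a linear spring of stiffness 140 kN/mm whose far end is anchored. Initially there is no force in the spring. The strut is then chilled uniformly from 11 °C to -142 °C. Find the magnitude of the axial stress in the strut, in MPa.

σ ≈ 131 MPa (tensile)

Free thermal contraction: δ_free = αΔT L = 10.8×10⁻⁶ × 153 × 900 = 1.487 mm.
Let P be the tensile force in the spring. The strut extends elastically by PL/(AE) and the spring stretches by P/k; together these equal δ_free.
P [ L/(AE) + 1/k ] = δ_free → P [ 900/(375×104×10³) + 1/(140×10³) ] = 1.487.
P = 1.487 / 3.022×10⁻⁵ = 49210 N.
σ = P/A = 49210/375 = 131.2 MPa.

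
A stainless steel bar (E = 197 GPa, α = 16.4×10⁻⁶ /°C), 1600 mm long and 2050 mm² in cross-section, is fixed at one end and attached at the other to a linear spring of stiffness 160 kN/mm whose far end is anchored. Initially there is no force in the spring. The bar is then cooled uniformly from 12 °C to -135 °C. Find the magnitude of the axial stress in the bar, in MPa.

σ ≈ 184 MPa (tensile)

The unrestrained thermal change is αΔT L = 16.4×10⁻⁶ × 147 × 1600 = 3.857 mm.
Let P be the tensile force in the spring. The bar extends elastically by PL/(AE) and the spring stretches by P/k; together these equal δ_free.
So P = δ_free / [L/(AE) + 1/k] = 3.857 / [ 1600/(2050×197×10³) + 1/(160×10³) ].
P = 3.857 / 1.021×10⁻⁵ = 377700 N.
σ = P/A = 377700/2050 = 184.3 MPa.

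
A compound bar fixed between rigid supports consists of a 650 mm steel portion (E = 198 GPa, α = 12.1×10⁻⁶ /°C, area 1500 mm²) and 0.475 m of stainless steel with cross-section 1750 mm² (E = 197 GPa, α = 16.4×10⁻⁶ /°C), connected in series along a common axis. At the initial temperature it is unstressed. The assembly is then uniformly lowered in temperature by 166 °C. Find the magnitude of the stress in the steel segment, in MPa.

Free thermal contraction of the whole bar: Σ αᵢΔT Lᵢ = 12.1×10⁻⁶×166×650 + 16.4×10⁻⁶×166×475 = 2.599 mm.
Since the ends are fixed, an axial force P builds up, equal in every segment, with P · Σ Lᵢ/(AᵢEᵢ) = δ_free.
Σ Lᵢ/(AᵢEᵢ) = 650/(1500×198×10³) + 475/(1750×197×10³) = 3.566×10⁻⁶ mm/N.
So P = 2.599 / 3.566×10⁻⁶ = 728.7 kN, tensile.
σ_{steel} = P / A = 728700 / 1500 = 485.8 MPa.

σ ≈ 486 MPa (tensile)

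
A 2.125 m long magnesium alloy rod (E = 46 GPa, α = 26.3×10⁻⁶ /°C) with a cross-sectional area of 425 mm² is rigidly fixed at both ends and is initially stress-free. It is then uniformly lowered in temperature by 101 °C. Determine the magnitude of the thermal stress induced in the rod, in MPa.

σ ≈ 122 MPa (tensile)

The supports are rigid, so the total axial strain is zero. The restrained thermal strain is ε = αΔT = 26.3×10⁻⁶ × 101 = 2656.3×10⁻⁶.
The stress required to suppress this strain is σ = Eε = 46×10³ × 2656.3×10⁻⁶ = 122.2 MPa, tensile since the rod is trying to contract.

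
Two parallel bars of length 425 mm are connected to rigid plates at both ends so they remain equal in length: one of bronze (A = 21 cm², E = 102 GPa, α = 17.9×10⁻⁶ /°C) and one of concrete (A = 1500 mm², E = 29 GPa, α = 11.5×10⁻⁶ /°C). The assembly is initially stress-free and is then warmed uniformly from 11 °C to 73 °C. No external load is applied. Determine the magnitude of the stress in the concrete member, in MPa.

σ ≈ 9.56 MPa (tensile)

Equilibrium of a rigid end plate with no external load gives equal and opposite internal forces ±P in the two members. Since α_{bronze} > α_{concrete}, heating drives the bronze into compression and the concrete into tension.
Compatibility of the two members (thermal + elastic change equal): (α₁ − α₂)ΔT = P·[1/(A₁E₁) + 1/(A₂E₂)].
|α₁ − α₂|·ΔT = 6.4×10⁻⁶ × 62 = 0.0003968.
1/(A₁E₁) + 1/(A₂E₂) = 1/(2100×102×10³) + 1/(1500×29×10³) = 2.766×10⁻⁸ N⁻¹.
P = 0.0003968 / 2.766×10⁻⁸ = 14350 N = 14.35 kN.
σ_{concrete} = P/A₂ = 14350/1500 = 9.565 MPa, tensile.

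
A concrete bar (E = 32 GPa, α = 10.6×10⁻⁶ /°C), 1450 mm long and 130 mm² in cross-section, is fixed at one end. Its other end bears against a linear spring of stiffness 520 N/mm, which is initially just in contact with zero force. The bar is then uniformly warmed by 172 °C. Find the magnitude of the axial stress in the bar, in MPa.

σ ≈ 8.95 MPa (compressive)

The unrestrained thermal change is αΔT L = 10.6×10⁻⁶ × 172 × 1450 = 2.644 mm.
Let P be the compressive force at the spring. The bar shortens elastically by PL/(AE) and the spring compresses by P/k; together these equal δ_free.
P [ L/(AE) + 1/k ] = δ_free → P [ 1450/(130×32×10³) + 1/(520) ] = 2.644.
P = 2.644 / 0.002272 = 1164 N.
σ = P/A = 1164/130 = 8.952 MPa.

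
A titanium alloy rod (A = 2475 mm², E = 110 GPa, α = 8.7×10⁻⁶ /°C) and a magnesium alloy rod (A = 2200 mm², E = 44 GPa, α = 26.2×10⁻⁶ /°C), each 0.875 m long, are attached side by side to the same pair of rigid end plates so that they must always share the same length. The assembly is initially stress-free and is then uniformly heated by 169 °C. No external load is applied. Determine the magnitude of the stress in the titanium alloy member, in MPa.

σ ≈ 85.3 MPa (tensile)

The magnesium alloy has the larger α, so on heating it would change length more than the titanium alloy if both were free. The rigid plates force a common final length, so the magnesium alloy is put into compression and the titanium alloy into tension, with equal and opposite forces P (no external load).
Setting the final lengths equal and cancelling L: (α₁ − α₂)ΔT = P/(A₁E₁) + P/(A₂E₂).
|α₁ − α₂|·ΔT = 17.5×10⁻⁶ × 169 = 0.002957.
1/(A₁E₁) + 1/(A₂E₂) = 1/(2475×110×10³) + 1/(2200×44×10³) = 1.4×10⁻⁸ N⁻¹.
So P = 0.002957 / 1.4×10⁻⁸ = 211.2 kN.
σ_{titanium alloy} = P/A₁ = 211200/2475 = 85.33 MPa, tensile.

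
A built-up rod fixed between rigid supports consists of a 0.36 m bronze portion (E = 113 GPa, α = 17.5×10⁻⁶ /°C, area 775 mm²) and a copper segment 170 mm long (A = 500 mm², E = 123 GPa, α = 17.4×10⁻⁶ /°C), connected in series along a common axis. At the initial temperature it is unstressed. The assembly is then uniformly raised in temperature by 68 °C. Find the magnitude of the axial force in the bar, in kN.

P ≈ 91.6 kN (compressive)

Free thermal expansion of the whole bar: Σ αᵢΔT Lᵢ = 17.5×10⁻⁶×68×360 + 17.4×10⁻⁶×68×170 = 0.6295 mm.
The rigid supports impose zero overall length change; the single axial force P common to all segments must satisfy P Σ Lᵢ/(AᵢEᵢ) = δ_free.
Σ Lᵢ/(AᵢEᵢ) = 360/(775×113×10³) + 170/(500×123×10³) = 6.875×10⁻⁶ mm/N.
So P = 0.6295 / 6.875×10⁻⁶ = 91.57 kN, compressive.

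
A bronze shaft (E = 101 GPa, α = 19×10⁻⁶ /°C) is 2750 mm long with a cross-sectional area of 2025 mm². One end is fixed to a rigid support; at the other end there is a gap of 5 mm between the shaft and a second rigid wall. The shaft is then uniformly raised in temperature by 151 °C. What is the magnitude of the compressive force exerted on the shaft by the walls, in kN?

P ≈ 215 kN

Free thermal elongation = αΔT L = 19×10⁻⁶ × 151 × 2750 = 7.89 mm.
The gap closes (δ_free > 5 mm) and the wall then resists a further 7.89 − 5 = 2.89 mm of expansion.
So σ = E(δ_free − g)/L = 101×10³ × 2.89/2750 = 106.1 MPa.
Force on the wall = σA = 106.1 × 2025 mm² = 214.9 kN.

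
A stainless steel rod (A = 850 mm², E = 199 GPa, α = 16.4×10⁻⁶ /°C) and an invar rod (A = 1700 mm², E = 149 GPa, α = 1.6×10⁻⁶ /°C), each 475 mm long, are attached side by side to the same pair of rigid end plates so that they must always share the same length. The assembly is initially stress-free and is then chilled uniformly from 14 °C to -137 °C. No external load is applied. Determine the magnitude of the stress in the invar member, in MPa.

Equilibrium of a rigid end plate with no external load gives equal and opposite internal forces ±P in the two members. Since α_{stainless steel} > α_{invar}, cooling drives the stainless steel into tension and the invar into compression.
Equating the net (thermal + elastic) strains gives |α₁ − α₂|·ΔT = P·[1/(A₁E₁) + 1/(A₂E₂)].
|α₁ − α₂|·ΔT = 14.8×10⁻⁶ × 151 = 0.002235.
1/(A₁E₁) + 1/(A₂E₂) = 1/(850×199×10³) + 1/(1700×149×10³) = 9.86×10⁻⁹ N⁻¹.
P = 0.002235 / 9.86×10⁻⁹ = 226700 N = 226.7 kN.
σ_{invar} = P/A₂ = 226700/1700 = 133.3 MPa, compressive.

σ ≈ 133 MPa (compressive)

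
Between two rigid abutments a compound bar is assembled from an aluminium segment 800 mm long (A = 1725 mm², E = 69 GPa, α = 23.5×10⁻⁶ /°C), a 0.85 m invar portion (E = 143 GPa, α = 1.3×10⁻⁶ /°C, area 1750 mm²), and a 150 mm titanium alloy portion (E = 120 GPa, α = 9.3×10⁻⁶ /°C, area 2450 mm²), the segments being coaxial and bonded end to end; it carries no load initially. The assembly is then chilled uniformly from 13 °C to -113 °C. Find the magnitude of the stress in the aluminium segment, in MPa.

With the walls removed the bar would change length by δ_free = Σ αᵢΔT Lᵢ = 23.5×10⁻⁶×126×800 + 1.3×10⁻⁶×126×850 + 9.3×10⁻⁶×126×150 = 2.684 mm.
The rigid supports impose zero overall length change; the single axial force P common to all segments must satisfy P Σ Lᵢ/(AᵢEᵢ) = δ_free.
The series flexibility is Σ Lᵢ/(AᵢEᵢ) = 800/(1725×69×10³) + 850/(1750×143×10³) + 150/(2450×120×10³) = 1.063×10⁻⁵ mm/N.
P = 2.684 / 1.063×10⁻⁵ = 252500 N = 252.5 kN, tensile.
σ_{aluminium} = P / A = 252500 / 1725 = 146.4 MPa.

σ ≈ 146 MPa (tensile)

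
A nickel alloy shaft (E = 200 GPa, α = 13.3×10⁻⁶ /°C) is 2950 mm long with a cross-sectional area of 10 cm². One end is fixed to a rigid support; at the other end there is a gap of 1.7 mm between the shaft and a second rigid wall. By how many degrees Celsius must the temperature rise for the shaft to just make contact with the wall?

Contact occurs when the free expansion equals the gap: αΔT L = 1.7 mm.
ΔT = 1.7 / (13.3×10⁻⁶ × 2950) = 43.33 °C.

ΔT ≈ 43.3 °C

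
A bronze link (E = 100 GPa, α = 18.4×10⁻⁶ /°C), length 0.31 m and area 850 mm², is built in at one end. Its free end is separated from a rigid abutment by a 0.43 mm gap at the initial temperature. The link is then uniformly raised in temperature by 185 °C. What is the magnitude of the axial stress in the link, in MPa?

σ ≈ 202 MPa (compressive)

If the wall were absent the link would grow by αΔT L = 18.4×10⁻⁶ × 185 × 310 = 1.055 mm.
This exceeds the 0.43 mm gap, so the wall pushes back. The portion of expansion that must be recovered elastically is δ_free − gap = 1.055 − 0.43 = 0.6252 mm.
So σ = E(δ_free − g)/L = 100×10³ × 0.6252/310 = 201.7 MPa.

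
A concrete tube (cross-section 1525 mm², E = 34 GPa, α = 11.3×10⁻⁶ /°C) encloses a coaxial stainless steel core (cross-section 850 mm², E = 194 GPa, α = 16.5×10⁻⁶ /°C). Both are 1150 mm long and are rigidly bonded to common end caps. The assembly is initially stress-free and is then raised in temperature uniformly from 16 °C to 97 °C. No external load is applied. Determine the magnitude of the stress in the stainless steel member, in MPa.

The stainless steel has the larger α, so on heating it would change length more than the concrete if both were free. The rigid plates force a common final length, so the stainless steel is put into compression and the concrete into tension, with equal and opposite forces P (no external load).
Setting the final lengths equal and cancelling L: (α₁ − α₂)ΔT = P/(A₁E₁) + P/(A₂E₂).
|α₁ − α₂|·ΔT = 5.2×10⁻⁶ × 81 = 0.0004212.
1/(A₁E₁) + 1/(A₂E₂) = 1/(1525×34×10³) + 1/(850×194×10³) = 2.535×10⁻⁸ N⁻¹.
P = 0.0004212 / 2.535×10⁻⁸ = 16610 N = 16.61 kN.
σ_{stainless steel} = P/A₂ = 16610/850 = 19.55 MPa, compressive.

σ ≈ 19.5 MPa (compressive)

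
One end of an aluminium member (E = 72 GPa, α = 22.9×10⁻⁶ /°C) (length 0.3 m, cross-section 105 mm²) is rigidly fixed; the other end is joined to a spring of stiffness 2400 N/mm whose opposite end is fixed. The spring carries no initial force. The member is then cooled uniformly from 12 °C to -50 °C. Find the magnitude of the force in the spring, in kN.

P ≈ 0.933 kN

If the spring were absent the member would shorten by αΔT L = 22.9×10⁻⁶ × 62 × 300 = 0.4259 mm.
Let P be the tensile force in the spring. The member extends elastically by PL/(AE) and the spring stretches by P/k; together these equal δ_free.
P [ L/(AE) + 1/k ] = δ_free → P [ 300/(105×72×10³) + 1/(2400) ] = 0.4259.
P = 0.4259 / 0.0004563 = 933.4 N.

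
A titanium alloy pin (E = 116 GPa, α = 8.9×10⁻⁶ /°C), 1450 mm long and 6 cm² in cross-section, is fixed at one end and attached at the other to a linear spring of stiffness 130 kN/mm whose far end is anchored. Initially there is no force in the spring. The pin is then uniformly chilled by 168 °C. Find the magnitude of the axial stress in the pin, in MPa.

σ ≈ 127 MPa (tensile)

The unrestrained thermal change is αΔT L = 8.9×10⁻⁶ × 168 × 1450 = 2.168 mm.
With a force P in the spring, the elastic change of the pin is PL/(AE) and that of the spring is P/k; compatibility requires their sum to equal δ_free.
So P = δ_free / [L/(AE) + 1/k] = 2.168 / [ 1450/(600×116×10³) + 1/(130×10³) ].
P = 2.168 / 2.853×10⁻⁵ = 76000 N.
σ = P/A = 76000/600 = 126.7 MPa.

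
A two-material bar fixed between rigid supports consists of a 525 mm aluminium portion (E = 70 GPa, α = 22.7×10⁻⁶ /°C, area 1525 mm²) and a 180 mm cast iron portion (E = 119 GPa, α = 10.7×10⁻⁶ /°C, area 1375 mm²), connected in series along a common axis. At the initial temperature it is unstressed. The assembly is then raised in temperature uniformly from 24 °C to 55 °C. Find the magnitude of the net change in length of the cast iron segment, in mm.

If the supports were absent, the total length change would be Σ αᵢΔT Lᵢ = 22.7×10⁻⁶×31×525 + 10.7×10⁻⁶×31×180 = 0.4291 mm.
The rigid supports impose zero overall length change; the single axial force P common to all segments must satisfy P Σ Lᵢ/(AᵢEᵢ) = δ_free.
The series flexibility is Σ Lᵢ/(AᵢEᵢ) = 525/(1525×70×10³) + 180/(1375×119×10³) = 6.018×10⁻⁶ mm/N.
Hence P = δ_free / Σ(L/AE) = 0.4291/6.018×10⁻⁶ = 71.31 kN (compressive).
For the cast iron segment, free thermal change = 10.7×10⁻⁶×31×180 = 0.05971 mm and elastic change from P = 71310×180/(1375×119×10³) = 0.07845 mm; these oppose, so the net change is 0.0187 mm (segment shortens).

|ΔL| ≈ 0.0187 mm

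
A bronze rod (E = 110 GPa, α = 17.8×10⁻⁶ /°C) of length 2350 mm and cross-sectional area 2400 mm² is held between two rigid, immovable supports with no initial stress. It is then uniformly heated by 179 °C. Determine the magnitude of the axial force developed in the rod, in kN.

P ≈ 841 kN (compressive)

Full restraint means ε = 0, so the stress is σ = EαΔT = 110×10³ × 17.8×10⁻⁶ × 179 = 350.5 MPa.
Then P = σA = 350.5 × 2400 mm² = 841.2 kN, compressive.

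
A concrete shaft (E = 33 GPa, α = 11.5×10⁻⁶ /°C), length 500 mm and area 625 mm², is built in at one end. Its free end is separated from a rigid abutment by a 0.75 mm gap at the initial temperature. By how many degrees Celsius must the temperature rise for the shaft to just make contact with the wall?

Contact occurs when the free expansion equals the gap: αΔT L = 0.75 mm.
ΔT = 0.75 / (11.5×10⁻⁶ × 500) = 130.4 °C.

ΔT ≈ 130 °C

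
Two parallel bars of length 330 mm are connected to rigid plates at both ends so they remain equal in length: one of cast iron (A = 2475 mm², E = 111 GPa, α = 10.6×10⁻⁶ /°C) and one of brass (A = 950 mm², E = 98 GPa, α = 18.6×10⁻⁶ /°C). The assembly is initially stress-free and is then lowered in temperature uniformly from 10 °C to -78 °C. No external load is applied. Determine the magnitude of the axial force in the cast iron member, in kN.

Both members must finish at the same length. With the larger α, the brass tends to over-contract; the plates restrain it, putting the brass in tension and the cast iron in compression. With no external load the two internal forces are equal and opposite, magnitude P.
Equating the net (thermal + elastic) strains gives |α₁ − α₂|·ΔT = P·[1/(A₁E₁) + 1/(A₂E₂)].
|α₁ − α₂|·ΔT = 8×10⁻⁶ × 88 = 0.000704.
1/(A₁E₁) + 1/(A₂E₂) = 1/(2475×111×10³) + 1/(950×98×10³) = 1.438×10⁻⁸ N⁻¹.
So P = 0.000704 / 1.438×10⁻⁸ = 48.95 kN.

P ≈ 49 kN (compressive in the cast iron)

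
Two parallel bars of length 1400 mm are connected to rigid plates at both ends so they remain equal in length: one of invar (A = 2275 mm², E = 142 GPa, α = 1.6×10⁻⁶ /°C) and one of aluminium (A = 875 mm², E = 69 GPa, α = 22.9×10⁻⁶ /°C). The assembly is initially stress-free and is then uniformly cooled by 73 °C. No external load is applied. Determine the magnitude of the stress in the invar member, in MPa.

σ ≈ 34.8 MPa (compressive)

Equilibrium of a rigid end plate with no external load gives equal and opposite internal forces ±P in the two members. Since α_{aluminium} > α_{invar}, cooling drives the aluminium into tension and the invar into compression.
Compatibility of the two members (thermal + elastic change equal): (α₁ − α₂)ΔT = P·[1/(A₁E₁) + 1/(A₂E₂)].
|α₁ − α₂|·ΔT = 21.3×10⁻⁶ × 73 = 0.001555.
1/(A₁E₁) + 1/(A₂E₂) = 1/(2275×142×10³) + 1/(875×69×10³) = 1.966×10⁻⁸ N⁻¹.
So P = 0.001555 / 1.966×10⁻⁸ = 79.09 kN.
σ_{invar} = P/A₁ = 79090/2275 = 34.77 MPa, compressive.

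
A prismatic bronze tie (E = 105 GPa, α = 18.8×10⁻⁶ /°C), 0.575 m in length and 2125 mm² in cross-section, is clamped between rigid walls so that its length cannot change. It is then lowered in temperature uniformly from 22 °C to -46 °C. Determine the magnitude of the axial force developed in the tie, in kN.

With zero net strain, σ = E·αΔT = 105 GPa × 18.8×10⁻⁶ × 68 = 134.2 MPa.
Axial force P = σA = 134.2 × 2125 = 285200 N = 285.2 kN, tensile.

P ≈ 285 kN (tensile)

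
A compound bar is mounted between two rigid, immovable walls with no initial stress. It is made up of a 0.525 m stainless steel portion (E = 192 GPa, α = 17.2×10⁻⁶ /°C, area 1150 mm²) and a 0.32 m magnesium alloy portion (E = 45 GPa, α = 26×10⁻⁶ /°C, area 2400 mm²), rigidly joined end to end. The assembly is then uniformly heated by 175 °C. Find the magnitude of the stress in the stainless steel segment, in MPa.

Free thermal expansion of the whole bar: Σ αᵢΔT Lᵢ = 17.2×10⁻⁶×175×525 + 26×10⁻⁶×175×320 = 3.036 mm.
Since the ends are fixed, an axial force P builds up, equal in every segment, with P · Σ Lᵢ/(AᵢEᵢ) = δ_free.
The series flexibility is Σ Lᵢ/(AᵢEᵢ) = 525/(1150×192×10³) + 320/(2400×45×10³) = 5.341×10⁻⁶ mm/N.
P = 3.036 / 5.341×10⁻⁶ = 568500 N = 568.5 kN, compressive.
σ_{stainless steel} = P / A = 568500 / 1150 = 494.4 MPa.

σ ≈ 494 MPa (compressive)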